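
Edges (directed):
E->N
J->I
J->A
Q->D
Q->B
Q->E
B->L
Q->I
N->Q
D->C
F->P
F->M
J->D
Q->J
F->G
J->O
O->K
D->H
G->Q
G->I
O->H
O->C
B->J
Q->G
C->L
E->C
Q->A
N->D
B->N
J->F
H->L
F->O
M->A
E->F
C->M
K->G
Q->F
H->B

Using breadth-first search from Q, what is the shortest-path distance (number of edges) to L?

2

Level 0: Q
Level 1: A, B, D, E, F, G, I, J
Level 2: C, H, L, M, N, O, P
Level 3: K
L first appears at level 2.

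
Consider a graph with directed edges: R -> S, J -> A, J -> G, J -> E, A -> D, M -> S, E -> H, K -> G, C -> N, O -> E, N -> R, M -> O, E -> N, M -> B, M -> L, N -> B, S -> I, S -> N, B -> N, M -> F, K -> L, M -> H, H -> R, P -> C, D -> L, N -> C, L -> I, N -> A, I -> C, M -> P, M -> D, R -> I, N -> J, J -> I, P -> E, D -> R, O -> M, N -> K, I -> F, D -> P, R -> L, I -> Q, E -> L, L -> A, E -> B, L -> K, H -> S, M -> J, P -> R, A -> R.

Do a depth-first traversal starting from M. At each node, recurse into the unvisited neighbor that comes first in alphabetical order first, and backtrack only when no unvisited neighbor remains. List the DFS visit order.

Visit M
M → B
B → N
N → A
A → D
D → L
L → I
I → C
I → F
I → Q
L → K
K → G
D → P
P → E
E → H
H → R
R → S
N → J
M → O

M -> B -> N -> A -> D -> L -> I -> C -> F -> Q -> K -> G -> P -> E -> H -> R -> S -> J -> O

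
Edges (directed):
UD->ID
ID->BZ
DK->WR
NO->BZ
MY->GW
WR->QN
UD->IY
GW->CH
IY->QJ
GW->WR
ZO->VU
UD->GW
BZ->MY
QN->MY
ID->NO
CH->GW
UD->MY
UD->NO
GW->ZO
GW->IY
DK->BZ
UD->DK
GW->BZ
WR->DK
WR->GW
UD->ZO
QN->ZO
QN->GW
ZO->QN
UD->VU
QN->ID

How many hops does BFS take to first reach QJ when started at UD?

Level 0: UD
Level 1: DK, GW, ID, IY, MY, NO, VU, ZO
Level 2: BZ, CH, QJ, QN, WR
QJ first appears at level 2.

2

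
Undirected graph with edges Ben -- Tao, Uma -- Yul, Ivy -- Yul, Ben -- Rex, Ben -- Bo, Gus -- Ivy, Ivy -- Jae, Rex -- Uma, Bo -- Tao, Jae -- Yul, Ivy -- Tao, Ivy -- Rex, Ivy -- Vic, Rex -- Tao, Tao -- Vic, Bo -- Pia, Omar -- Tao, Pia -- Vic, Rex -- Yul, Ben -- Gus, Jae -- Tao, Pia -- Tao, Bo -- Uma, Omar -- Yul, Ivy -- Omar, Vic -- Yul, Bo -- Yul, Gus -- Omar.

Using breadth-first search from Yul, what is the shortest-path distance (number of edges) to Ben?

2

Level 0: Yul
Level 1: Bo, Ivy, Jae, Omar, Rex, Uma, Vic
Level 2: Ben, Gus, Pia, Tao
Ben first appears at level 2.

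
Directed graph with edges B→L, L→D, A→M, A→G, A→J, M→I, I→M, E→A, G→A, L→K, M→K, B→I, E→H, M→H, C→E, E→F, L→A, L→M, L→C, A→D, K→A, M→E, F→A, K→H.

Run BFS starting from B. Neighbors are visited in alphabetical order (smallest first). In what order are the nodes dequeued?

Visit B; enqueue I, L → queue [I, L]
Visit I; enqueue M → queue [L, M]
Visit L; enqueue A, C, D, K → queue [M, A, C, D, K]
Visit M; enqueue E, H → queue [A, C, D, K, E, H]
Visit A; enqueue G, J → queue [C, D, K, E, H, G, J]
Visit C → queue [D, K, E, H, G, J]
Visit D → queue [K, E, H, G, J]
Visit K → queue [E, H, G, J]
Visit E; enqueue F → queue [H, G, J, F]
Visit H → queue [G, J, F]
Visit G → queue [J, F]
Visit J → queue [F]
Visit F → queue []

B -> I -> L -> M -> A -> C -> D -> K -> E -> H -> G -> J -> F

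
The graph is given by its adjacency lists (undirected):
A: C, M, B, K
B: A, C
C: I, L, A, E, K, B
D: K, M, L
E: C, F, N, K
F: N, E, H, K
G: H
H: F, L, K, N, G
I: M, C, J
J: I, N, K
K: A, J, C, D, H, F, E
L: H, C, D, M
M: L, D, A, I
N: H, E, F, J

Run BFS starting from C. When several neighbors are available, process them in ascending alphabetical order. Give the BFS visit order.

C, A, B, E, I, K, L, M, F, N, J, D, H, G

Visit C; enqueue A, B, E, I, K, L → queue [A, B, E, I, K, L]
Visit A; enqueue M → queue [B, E, I, K, L, M]
Visit B → queue [E, I, K, L, M]
Visit E; enqueue F, N → queue [I, K, L, M, F, N]
Visit I; enqueue J → queue [K, L, M, F, N, J]
Visit K; enqueue D, H → queue [L, M, F, N, J, D, H]
Visit L → queue [M, F, N, J, D, H]
Visit M → queue [F, N, J, D, H]
Visit F → queue [N, J, D, H]
Visit N → queue [J, D, H]
Visit J → queue [D, H]
Visit D → queue [H]
Visit H; enqueue G → queue [G]
Visit G → queue []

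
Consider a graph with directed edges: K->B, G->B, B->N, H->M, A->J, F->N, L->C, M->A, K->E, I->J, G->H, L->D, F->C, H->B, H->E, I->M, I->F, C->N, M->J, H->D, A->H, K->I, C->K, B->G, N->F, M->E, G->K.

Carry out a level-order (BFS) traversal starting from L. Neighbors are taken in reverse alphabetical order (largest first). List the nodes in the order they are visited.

Visit L; enqueue D, C → queue [D, C]
Visit D → queue [C]
Visit C; enqueue N, K → queue [N, K]
Visit N; enqueue F → queue [K, F]
Visit K; enqueue I, E, B → queue [F, I, E, B]
Visit F → queue [I, E, B]
Visit I; enqueue M, J → queue [E, B, M, J]
Visit E → queue [B, M, J]
Visit B; enqueue G → queue [M, J, G]
Visit M; enqueue A → queue [J, G, A]
Visit J → queue [G, A]
Visit G; enqueue H → queue [A, H]
Visit A → queue [H]
Visit H → queue []

L -> D -> C -> N -> K -> F -> I -> E -> B -> M -> J -> G -> A -> H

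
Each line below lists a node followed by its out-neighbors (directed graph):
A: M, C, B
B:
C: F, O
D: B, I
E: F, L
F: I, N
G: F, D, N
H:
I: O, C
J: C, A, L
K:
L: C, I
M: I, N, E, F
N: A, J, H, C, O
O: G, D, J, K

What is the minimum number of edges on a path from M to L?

2

Level 0: M
Level 1: E, F, I, N
Level 2: A, C, H, J, L, O
Level 3: B, D, G, K
L first appears at level 2.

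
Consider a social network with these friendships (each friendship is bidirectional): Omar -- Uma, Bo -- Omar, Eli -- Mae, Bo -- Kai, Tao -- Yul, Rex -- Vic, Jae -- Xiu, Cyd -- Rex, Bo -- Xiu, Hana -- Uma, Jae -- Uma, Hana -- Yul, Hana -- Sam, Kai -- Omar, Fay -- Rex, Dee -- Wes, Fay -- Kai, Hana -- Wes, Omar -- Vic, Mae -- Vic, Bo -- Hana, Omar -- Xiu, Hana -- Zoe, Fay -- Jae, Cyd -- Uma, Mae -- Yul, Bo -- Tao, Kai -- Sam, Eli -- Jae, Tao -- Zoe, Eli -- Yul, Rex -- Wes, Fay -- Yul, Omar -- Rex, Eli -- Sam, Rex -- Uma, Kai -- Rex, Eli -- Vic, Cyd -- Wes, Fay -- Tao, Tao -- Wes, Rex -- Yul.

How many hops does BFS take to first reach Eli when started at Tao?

2

Level 0: Tao
Level 1: Bo, Fay, Wes, Yul, Zoe
Level 2: Cyd, Dee, Eli, Hana, Jae, Kai, Mae, Omar, Rex, Xiu
Level 3: Sam, Uma, Vic
Eli first appears at level 2.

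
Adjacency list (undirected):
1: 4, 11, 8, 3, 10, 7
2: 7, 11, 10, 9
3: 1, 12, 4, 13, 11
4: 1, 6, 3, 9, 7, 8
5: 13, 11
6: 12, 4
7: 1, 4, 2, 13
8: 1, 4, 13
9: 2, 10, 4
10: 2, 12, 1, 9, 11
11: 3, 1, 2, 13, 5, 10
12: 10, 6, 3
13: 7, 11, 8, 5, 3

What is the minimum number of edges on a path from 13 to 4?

Level 0: 13
Level 1: 3, 5, 7, 8, 11
Level 2: 1, 2, 4, 10, 12
Level 3: 6, 9
4 first appears at level 2.

2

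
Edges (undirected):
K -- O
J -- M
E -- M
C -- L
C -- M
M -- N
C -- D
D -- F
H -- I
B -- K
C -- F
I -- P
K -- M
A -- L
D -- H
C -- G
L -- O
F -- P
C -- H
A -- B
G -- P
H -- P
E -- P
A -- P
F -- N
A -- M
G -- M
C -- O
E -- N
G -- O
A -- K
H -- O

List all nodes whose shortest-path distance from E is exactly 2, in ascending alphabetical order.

Level 0: E
Level 1: M, N, P
Level 2: A, C, F, G, H, I, J, K
Level 3: B, D, L, O

A, C, F, G, H, I, J, K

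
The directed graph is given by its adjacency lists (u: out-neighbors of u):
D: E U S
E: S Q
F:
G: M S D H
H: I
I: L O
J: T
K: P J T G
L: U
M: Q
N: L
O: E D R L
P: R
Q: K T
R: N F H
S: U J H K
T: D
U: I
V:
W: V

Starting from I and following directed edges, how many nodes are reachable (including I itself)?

BFS from I visits: I, L, O, U, D, E, R, S, Q, F, H, N, J, K, T, G, P, M
Reachable nodes: 18 of 20 total.

18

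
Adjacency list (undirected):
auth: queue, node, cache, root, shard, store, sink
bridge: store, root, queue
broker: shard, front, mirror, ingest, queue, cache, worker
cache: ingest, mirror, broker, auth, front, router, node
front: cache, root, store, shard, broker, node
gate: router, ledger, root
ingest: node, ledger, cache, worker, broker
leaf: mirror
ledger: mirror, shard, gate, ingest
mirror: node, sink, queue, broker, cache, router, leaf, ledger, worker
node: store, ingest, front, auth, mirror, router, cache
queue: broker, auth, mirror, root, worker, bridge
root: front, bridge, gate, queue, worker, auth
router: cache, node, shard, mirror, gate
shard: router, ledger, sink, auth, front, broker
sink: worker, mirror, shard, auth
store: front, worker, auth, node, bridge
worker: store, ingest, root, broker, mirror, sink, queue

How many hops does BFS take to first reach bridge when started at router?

3

Level 0: router
Level 1: cache, gate, mirror, node, shard
Level 2: auth, broker, front, ingest, leaf, ledger, queue, root, sink, store, worker
Level 3: bridge
bridge first appears at level 3.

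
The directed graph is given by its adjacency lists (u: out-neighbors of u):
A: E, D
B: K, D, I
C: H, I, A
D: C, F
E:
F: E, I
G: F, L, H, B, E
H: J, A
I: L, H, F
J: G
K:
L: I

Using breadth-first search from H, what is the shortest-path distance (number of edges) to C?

3

Level 0: H
Level 1: A, J
Level 2: D, E, G
Level 3: B, C, F, L
Level 4: I, K
C first appears at level 3.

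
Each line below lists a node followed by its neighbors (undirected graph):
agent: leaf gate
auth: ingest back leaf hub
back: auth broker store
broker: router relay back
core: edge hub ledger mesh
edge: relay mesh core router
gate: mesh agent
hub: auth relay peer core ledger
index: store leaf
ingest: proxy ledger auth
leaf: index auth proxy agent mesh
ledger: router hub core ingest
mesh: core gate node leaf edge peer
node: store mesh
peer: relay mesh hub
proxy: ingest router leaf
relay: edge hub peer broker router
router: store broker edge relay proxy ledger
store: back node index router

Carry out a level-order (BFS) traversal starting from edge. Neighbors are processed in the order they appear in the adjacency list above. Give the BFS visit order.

edge, relay, mesh, core, router, hub, peer, broker, gate, node, leaf, ledger, store, proxy, auth, back, agent, index, ingest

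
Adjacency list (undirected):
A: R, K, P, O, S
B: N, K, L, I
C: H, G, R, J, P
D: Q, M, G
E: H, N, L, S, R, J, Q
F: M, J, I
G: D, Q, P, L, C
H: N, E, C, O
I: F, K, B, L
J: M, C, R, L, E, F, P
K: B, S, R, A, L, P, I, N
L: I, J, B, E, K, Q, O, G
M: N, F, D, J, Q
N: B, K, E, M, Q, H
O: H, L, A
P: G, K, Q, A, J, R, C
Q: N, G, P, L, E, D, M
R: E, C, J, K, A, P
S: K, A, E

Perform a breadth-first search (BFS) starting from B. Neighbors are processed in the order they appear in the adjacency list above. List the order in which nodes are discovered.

Visit B; enqueue N, K, L, I → queue [N, K, L, I]
Visit N; enqueue E, M, Q, H → queue [K, L, I, E, M, Q, H]
Visit K; enqueue S, R, A, P → queue [L, I, E, M, Q, H, S, R, A, P]
Visit L; enqueue J, O, G → queue [I, E, M, Q, H, S, R, A, P, J, O, G]
Visit I; enqueue F → queue [E, M, Q, H, S, R, A, P, J, O, G, F]
Visit E → queue [M, Q, H, S, R, A, P, J, O, G, F]
Visit M; enqueue D → queue [Q, H, S, R, A, P, J, O, G, F, D]
Visit Q → queue [H, S, R, A, P, J, O, G, F, D]
Visit H; enqueue C → queue [S, R, A, P, J, O, G, F, D, C]
Visit S → queue [R, A, P, J, O, G, F, D, C]
Visit R → queue [A, P, J, O, G, F, D, C]
Visit A → queue [P, J, O, G, F, D, C]
Visit P → queue [J, O, G, F, D, C]
Visit J → queue [O, G, F, D, C]
Visit O → queue [G, F, D, C]
Visit G → queue [F, D, C]
Visit F → queue [D, C]
Visit D → queue [C]
Visit C → queue []

B, N, K, L, I, E, M, Q, H, S, R, A, P, J, O, G, F, D, C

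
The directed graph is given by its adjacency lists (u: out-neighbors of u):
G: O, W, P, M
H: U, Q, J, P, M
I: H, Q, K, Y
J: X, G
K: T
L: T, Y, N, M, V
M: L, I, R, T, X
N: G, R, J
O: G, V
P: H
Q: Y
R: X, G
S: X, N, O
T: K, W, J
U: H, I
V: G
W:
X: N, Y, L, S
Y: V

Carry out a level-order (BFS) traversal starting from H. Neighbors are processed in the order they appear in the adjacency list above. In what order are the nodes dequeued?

Visit H; enqueue U, Q, J, P, M → queue [U, Q, J, P, M]
Visit U; enqueue I → queue [Q, J, P, M, I]
Visit Q; enqueue Y → queue [J, P, M, I, Y]
Visit J; enqueue X, G → queue [P, M, I, Y, X, G]
Visit P → queue [M, I, Y, X, G]
Visit M; enqueue L, R, T → queue [I, Y, X, G, L, R, T]
Visit I; enqueue K → queue [Y, X, G, L, R, T, K]
Visit Y; enqueue V → queue [X, G, L, R, T, K, V]
Visit X; enqueue N, S → queue [G, L, R, T, K, V, N, S]
Visit G; enqueue O, W → queue [L, R, T, K, V, N, S, O, W]
Visit L → queue [R, T, K, V, N, S, O, W]
Visit R → queue [T, K, V, N, S, O, W]
Visit T → queue [K, V, N, S, O, W]
Visit K → queue [V, N, S, O, W]
Visit V → queue [N, S, O, W]
Visit N → queue [S, O, W]
Visit S → queue [O, W]
Visit O → queue [W]
Visit W → queue []

H, U, Q, J, P, M, I, Y, X, G, L, R, T, K, V, N, S, O, W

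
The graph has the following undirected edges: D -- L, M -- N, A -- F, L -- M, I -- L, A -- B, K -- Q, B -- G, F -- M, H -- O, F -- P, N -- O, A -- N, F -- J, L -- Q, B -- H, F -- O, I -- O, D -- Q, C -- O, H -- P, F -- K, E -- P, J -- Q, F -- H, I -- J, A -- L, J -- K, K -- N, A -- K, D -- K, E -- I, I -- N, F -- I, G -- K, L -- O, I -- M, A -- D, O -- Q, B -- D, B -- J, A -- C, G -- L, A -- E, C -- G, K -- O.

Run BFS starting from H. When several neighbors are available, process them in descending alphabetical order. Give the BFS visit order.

Visit H; enqueue P, O, F, B → queue [P, O, F, B]
Visit P; enqueue E → queue [O, F, B, E]
Visit O; enqueue Q, N, L, K, I, C → queue [F, B, E, Q, N, L, K, I, C]
Visit F; enqueue M, J, A → queue [B, E, Q, N, L, K, I, C, M, J, A]
Visit B; enqueue G, D → queue [E, Q, N, L, K, I, C, M, J, A, G, D]
Visit E → queue [Q, N, L, K, I, C, M, J, A, G, D]
Visit Q → queue [N, L, K, I, C, M, J, A, G, D]
Visit N → queue [L, K, I, C, M, J, A, G, D]
Visit L → queue [K, I, C, M, J, A, G, D]
Visit K → queue [I, C, M, J, A, G, D]
Visit I → queue [C, M, J, A, G, D]
Visit C → queue [M, J, A, G, D]
Visit M → queue [J, A, G, D]
Visit J → queue [A, G, D]
Visit A → queue [G, D]
Visit G → queue [D]
Visit D → queue []

H, P, O, F, B, E, Q, N, L, K, I, C, M, J, A, G, D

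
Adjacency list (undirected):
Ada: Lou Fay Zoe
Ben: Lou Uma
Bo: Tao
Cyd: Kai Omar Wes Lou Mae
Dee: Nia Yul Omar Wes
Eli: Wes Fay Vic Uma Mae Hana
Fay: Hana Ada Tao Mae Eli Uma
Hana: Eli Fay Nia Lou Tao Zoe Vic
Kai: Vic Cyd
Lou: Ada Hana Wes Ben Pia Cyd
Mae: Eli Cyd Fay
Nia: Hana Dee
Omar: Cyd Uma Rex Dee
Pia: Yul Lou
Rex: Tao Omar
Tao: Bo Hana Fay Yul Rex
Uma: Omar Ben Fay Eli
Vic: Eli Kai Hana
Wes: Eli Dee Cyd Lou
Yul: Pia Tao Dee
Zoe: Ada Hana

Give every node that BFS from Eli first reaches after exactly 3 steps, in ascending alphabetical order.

Level 0: Eli
Level 1: Fay, Hana, Mae, Uma, Vic, Wes
Level 2: Ada, Ben, Cyd, Dee, Kai, Lou, Nia, Omar, Tao, Zoe
Level 3: Bo, Pia, Rex, Yul

Bo, Pia, Rex, Yul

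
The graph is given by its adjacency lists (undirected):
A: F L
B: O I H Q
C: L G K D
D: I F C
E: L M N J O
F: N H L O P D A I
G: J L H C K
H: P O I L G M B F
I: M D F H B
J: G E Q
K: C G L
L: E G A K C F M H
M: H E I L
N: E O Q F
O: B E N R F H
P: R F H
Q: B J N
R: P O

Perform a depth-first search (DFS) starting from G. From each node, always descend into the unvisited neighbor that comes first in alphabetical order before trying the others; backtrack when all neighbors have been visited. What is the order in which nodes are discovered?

Visit G
G → C
C → D
D → F
F → A
A → L
L → E
E → J
J → Q
Q → B
B → H
H → I
I → M
H → O
O → N
O → R
R → P
L → K

G, C, D, F, A, L, E, J, Q, B, H, I, M, O, N, R, P, K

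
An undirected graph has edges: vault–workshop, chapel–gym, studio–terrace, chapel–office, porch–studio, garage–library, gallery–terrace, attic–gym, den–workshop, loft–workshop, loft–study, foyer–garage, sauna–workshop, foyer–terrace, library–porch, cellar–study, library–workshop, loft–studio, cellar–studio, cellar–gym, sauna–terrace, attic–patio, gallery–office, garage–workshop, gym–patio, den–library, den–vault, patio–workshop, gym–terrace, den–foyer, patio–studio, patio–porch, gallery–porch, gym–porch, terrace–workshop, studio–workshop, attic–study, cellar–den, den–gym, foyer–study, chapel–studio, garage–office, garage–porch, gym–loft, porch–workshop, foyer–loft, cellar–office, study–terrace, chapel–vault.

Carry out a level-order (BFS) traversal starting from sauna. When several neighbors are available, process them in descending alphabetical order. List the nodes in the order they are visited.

sauna -> workshop -> terrace -> vault -> studio -> porch -> patio -> loft -> library -> garage -> den -> study -> gym -> gallery -> foyer -> chapel -> cellar -> attic -> office

Visit sauna; enqueue workshop, terrace → queue [workshop, terrace]
Visit workshop; enqueue vault, studio, porch, patio, loft, library, garage, den → queue [terrace, vault, studio, porch, patio, loft, library, garage, den]
Visit terrace; enqueue study, gym, gallery, foyer → queue [vault, studio, porch, patio, loft, library, garage, den, study, gym, gallery, foyer]
Visit vault; enqueue chapel → queue [studio, porch, patio, loft, library, garage, den, study, gym, gallery, foyer, chapel]
Visit studio; enqueue cellar → queue [porch, patio, loft, library, garage, den, study, gym, gallery, foyer, chapel, cellar]
Visit porch → queue [patio, loft, library, garage, den, study, gym, gallery, foyer, chapel, cellar]
Visit patio; enqueue attic → queue [loft, library, garage, den, study, gym, gallery, foyer, chapel, cellar, attic]
Visit loft → queue [library, garage, den, study, gym, gallery, foyer, chapel, cellar, attic]
Visit library → queue [garage, den, study, gym, gallery, foyer, chapel, cellar, attic]
Visit garage; enqueue office → queue [den, study, gym, gallery, foyer, chapel, cellar, attic, office]
Visit den → queue [study, gym, gallery, foyer, chapel, cellar, attic, office]
Visit study → queue [gym, gallery, foyer, chapel, cellar, attic, office]
Visit gym → queue [gallery, foyer, chapel, cellar, attic, office]
Visit gallery → queue [foyer, chapel, cellar, attic, office]
Visit foyer → queue [chapel, cellar, attic, office]
Visit chapel → queue [cellar, attic, office]
Visit cellar → queue [attic, office]
Visit attic → queue [office]
Visit office → queue []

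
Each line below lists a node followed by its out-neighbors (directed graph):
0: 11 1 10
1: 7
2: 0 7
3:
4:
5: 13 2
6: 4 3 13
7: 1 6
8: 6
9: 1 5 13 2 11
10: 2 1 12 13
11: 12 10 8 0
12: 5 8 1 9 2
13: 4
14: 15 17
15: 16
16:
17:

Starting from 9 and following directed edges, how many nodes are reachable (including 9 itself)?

14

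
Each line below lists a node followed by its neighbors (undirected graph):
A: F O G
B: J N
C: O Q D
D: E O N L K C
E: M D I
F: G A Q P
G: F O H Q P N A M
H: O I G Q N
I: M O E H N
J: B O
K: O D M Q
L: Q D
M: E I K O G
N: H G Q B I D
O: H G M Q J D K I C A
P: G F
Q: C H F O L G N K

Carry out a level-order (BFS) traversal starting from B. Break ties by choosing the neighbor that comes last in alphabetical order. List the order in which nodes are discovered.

Visit B; enqueue N, J → queue [N, J]
Visit N; enqueue Q, I, H, G, D → queue [J, Q, I, H, G, D]
Visit J; enqueue O → queue [Q, I, H, G, D, O]
Visit Q; enqueue L, K, F, C → queue [I, H, G, D, O, L, K, F, C]
Visit I; enqueue M, E → queue [H, G, D, O, L, K, F, C, M, E]
Visit H → queue [G, D, O, L, K, F, C, M, E]
Visit G; enqueue P, A → queue [D, O, L, K, F, C, M, E, P, A]
Visit D → queue [O, L, K, F, C, M, E, P, A]
Visit O → queue [L, K, F, C, M, E, P, A]
Visit L → queue [K, F, C, M, E, P, A]
Visit K → queue [F, C, M, E, P, A]
Visit F → queue [C, M, E, P, A]
Visit C → queue [M, E, P, A]
Visit M → queue [E, P, A]
Visit E → queue [P, A]
Visit P → queue [A]
Visit A → queue []

B, N, J, Q, I, H, G, D, O, L, K, F, C, M, E, P, A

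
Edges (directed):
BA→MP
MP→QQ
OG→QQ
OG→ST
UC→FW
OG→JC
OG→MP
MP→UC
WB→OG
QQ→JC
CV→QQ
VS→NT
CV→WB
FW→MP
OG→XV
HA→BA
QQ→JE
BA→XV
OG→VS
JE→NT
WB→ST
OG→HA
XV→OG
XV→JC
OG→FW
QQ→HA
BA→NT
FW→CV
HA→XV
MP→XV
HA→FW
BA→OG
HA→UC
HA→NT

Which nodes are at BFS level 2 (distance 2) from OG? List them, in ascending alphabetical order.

Level 0: OG
Level 1: FW, HA, JC, MP, QQ, ST, VS, XV
Level 2: BA, CV, JE, NT, UC
Level 3: WB

BA, CV, JE, NT, UC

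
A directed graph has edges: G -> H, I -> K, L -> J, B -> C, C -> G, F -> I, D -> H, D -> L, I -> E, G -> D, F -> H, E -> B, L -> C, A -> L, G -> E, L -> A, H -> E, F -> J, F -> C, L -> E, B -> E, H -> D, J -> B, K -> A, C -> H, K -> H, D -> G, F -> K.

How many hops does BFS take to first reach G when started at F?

2

Level 0: F
Level 1: C, H, I, J, K
Level 2: A, B, D, E, G
Level 3: L
G first appears at level 2.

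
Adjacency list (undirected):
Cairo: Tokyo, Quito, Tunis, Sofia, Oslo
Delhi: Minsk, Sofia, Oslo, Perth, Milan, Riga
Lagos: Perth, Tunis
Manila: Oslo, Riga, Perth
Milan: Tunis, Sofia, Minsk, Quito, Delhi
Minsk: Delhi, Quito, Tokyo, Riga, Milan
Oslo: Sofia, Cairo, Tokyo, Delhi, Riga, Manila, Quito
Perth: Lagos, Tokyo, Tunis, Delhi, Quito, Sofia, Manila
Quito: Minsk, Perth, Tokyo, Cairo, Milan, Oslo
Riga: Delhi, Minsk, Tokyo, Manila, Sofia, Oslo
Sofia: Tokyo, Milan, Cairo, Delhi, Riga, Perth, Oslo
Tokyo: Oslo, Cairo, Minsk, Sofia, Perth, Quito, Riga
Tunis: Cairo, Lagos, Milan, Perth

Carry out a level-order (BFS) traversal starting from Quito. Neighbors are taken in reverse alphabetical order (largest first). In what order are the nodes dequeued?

Quito -> Tokyo -> Perth -> Oslo -> Minsk -> Milan -> Cairo -> Sofia -> Riga -> Tunis -> Manila -> Lagos -> Delhi

Visit Quito; enqueue Tokyo, Perth, Oslo, Minsk, Milan, Cairo → queue [Tokyo, Perth, Oslo, Minsk, Milan, Cairo]
Visit Tokyo; enqueue Sofia, Riga → queue [Perth, Oslo, Minsk, Milan, Cairo, Sofia, Riga]
Visit Perth; enqueue Tunis, Manila, Lagos, Delhi → queue [Oslo, Minsk, Milan, Cairo, Sofia, Riga, Tunis, Manila, Lagos, Delhi]
Visit Oslo → queue [Minsk, Milan, Cairo, Sofia, Riga, Tunis, Manila, Lagos, Delhi]
Visit Minsk → queue [Milan, Cairo, Sofia, Riga, Tunis, Manila, Lagos, Delhi]
Visit Milan → queue [Cairo, Sofia, Riga, Tunis, Manila, Lagos, Delhi]
Visit Cairo → queue [Sofia, Riga, Tunis, Manila, Lagos, Delhi]
Visit Sofia → queue [Riga, Tunis, Manila, Lagos, Delhi]
Visit Riga → queue [Tunis, Manila, Lagos, Delhi]
Visit Tunis → queue [Manila, Lagos, Delhi]
Visit Manila → queue [Lagos, Delhi]
Visit Lagos → queue [Delhi]
Visit Delhi → queue []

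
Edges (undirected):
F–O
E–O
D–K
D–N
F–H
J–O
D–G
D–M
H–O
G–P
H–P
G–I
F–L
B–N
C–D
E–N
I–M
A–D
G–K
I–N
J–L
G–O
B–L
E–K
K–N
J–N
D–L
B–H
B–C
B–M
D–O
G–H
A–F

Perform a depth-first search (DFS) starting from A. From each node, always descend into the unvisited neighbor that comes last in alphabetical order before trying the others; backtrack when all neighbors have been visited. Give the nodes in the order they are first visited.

A F O J N K G P H B M I D L C E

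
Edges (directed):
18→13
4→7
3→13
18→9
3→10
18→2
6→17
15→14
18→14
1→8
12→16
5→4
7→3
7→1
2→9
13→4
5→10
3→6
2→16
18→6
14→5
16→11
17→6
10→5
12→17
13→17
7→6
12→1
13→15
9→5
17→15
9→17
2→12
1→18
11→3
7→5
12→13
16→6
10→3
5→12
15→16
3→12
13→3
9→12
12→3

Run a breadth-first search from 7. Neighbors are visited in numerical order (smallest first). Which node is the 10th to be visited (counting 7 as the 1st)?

Visit 7; enqueue 1, 3, 5, 6 → queue [1, 3, 5, 6]
Visit 1; enqueue 8, 18 → queue [3, 5, 6, 8, 18]
Visit 3; enqueue 10, 12, 13 → queue [5, 6, 8, 18, 10, 12, 13]
Visit 5; enqueue 4 → queue [6, 8, 18, 10, 12, 13, 4]
Visit 6; enqueue 17 → queue [8, 18, 10, 12, 13, 4, 17]
Visit 8 → queue [18, 10, 12, 13, 4, 17]
Visit 18; enqueue 2, 9, 14 → queue [10, 12, 13, 4, 17, 2, 9, 14]
Visit 10 → queue [12, 13, 4, 17, 2, 9, 14]
Visit 12; enqueue 16 → queue [13, 4, 17, 2, 9, 14, 16]
Visit 13; enqueue 15 → queue [4, 17, 2, 9, 14, 16, 15]
Visit 4 → queue [17, 2, 9, 14, 16, 15]
Visit 17 → queue [2, 9, 14, 16, 15]
Visit 2 → queue [9, 14, 16, 15]
Visit 9 → queue [14, 16, 15]
Visit 14 → queue [16, 15]
Visit 16; enqueue 11 → queue [15, 11]
Visit 15 → queue [11]
Visit 11 → queue []

Visit order: 7, 1, 3, 5, 6, 8, 18, 10, 12, 13, 4, 17, 2, 9, 14, 16, 15, 11

13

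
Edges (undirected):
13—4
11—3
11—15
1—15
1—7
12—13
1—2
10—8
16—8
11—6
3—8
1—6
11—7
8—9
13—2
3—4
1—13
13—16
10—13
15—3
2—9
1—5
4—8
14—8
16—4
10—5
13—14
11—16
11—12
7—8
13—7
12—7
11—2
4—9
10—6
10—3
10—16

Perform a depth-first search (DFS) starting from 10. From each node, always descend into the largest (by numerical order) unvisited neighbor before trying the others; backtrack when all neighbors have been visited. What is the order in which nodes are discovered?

Visit 10
10 → 16
16 → 13
13 → 14
14 → 8
8 → 9
9 → 4
4 → 3
3 → 15
15 → 11
11 → 12
12 → 7
7 → 1
1 → 6
1 → 5
1 → 2

10 → 16 → 13 → 14 → 8 → 9 → 4 → 3 → 15 → 11 → 12 → 7 → 1 → 6 → 5 → 2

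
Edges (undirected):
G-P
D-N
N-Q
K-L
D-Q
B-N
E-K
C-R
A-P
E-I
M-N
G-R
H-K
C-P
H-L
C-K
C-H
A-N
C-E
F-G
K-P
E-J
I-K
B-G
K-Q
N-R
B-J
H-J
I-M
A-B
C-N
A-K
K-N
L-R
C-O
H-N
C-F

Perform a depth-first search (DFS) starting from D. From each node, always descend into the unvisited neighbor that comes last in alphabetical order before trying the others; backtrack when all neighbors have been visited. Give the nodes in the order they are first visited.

Visit D
D → Q
Q → N
N → R
R → L
L → K
K → P
P → G
G → F
F → C
C → O
C → H
H → J
J → E
E → I
I → M
J → B
B → A

D → Q → N → R → L → K → P → G → F → C → O → H → J → E → I → M → B → A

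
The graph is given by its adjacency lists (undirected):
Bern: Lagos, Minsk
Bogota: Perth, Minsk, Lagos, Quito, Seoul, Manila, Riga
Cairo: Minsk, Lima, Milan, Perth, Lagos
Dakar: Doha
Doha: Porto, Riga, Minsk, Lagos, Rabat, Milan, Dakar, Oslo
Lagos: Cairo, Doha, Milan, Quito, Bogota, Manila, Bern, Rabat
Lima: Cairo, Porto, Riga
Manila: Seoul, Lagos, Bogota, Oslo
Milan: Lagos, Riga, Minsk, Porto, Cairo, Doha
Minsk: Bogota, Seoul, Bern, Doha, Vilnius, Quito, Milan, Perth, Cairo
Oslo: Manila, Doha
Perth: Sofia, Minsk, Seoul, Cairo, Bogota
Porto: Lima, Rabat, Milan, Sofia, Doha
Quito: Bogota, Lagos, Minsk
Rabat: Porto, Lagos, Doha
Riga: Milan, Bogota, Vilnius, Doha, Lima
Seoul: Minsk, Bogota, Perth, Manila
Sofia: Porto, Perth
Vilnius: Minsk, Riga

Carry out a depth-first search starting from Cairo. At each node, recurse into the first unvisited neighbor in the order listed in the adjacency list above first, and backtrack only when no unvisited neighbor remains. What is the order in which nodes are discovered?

Visit Cairo
Cairo → Minsk
Minsk → Bogota
Bogota → Perth
Perth → Sofia
Sofia → Porto
Porto → Lima
Lima → Riga
Riga → Milan
Milan → Lagos
Lagos → Doha
Doha → Rabat
Doha → Dakar
Doha → Oslo
Oslo → Manila
Manila → Seoul
Lagos → Quito
Lagos → Bern
Riga → Vilnius

Cairo, Minsk, Bogota, Perth, Sofia, Porto, Lima, Riga, Milan, Lagos, Doha, Rabat, Dakar, Oslo, Manila, Seoul, Quito, Bern, Vilnius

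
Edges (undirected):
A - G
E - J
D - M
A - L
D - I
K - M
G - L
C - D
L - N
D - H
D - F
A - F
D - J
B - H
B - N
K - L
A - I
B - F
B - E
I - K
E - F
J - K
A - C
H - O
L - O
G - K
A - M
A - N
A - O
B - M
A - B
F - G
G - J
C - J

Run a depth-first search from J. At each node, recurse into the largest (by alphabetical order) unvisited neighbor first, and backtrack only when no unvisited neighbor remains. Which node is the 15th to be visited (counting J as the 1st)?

Visit J
J → K
K → M
M → D
D → I
I → A
A → O
O → L
L → N
N → B
B → H
B → F
F → G
F → E
A → C

Visit order: J, K, M, D, I, A, O, L, N, B, H, F, G, E, C

C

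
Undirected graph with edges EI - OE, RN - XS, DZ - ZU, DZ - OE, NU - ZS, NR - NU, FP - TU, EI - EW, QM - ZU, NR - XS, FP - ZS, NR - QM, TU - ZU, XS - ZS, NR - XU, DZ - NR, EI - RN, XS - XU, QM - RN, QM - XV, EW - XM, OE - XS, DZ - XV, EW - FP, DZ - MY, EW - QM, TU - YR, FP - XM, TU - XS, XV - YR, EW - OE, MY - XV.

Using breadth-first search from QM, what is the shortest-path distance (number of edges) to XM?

Level 0: QM
Level 1: EW, NR, RN, XV, ZU
Level 2: DZ, EI, FP, MY, NU, OE, TU, XM, XS, XU, YR
Level 3: ZS
XM first appears at level 2.

2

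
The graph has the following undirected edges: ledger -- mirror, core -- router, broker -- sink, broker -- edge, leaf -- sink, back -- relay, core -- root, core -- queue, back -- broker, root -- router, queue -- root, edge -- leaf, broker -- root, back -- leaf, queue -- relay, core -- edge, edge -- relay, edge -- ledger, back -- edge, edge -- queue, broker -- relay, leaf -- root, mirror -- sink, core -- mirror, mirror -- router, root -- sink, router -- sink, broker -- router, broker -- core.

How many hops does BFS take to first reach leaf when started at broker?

2

Level 0: broker
Level 1: back, core, edge, relay, root, router, sink
Level 2: leaf, ledger, mirror, queue
leaf first appears at level 2.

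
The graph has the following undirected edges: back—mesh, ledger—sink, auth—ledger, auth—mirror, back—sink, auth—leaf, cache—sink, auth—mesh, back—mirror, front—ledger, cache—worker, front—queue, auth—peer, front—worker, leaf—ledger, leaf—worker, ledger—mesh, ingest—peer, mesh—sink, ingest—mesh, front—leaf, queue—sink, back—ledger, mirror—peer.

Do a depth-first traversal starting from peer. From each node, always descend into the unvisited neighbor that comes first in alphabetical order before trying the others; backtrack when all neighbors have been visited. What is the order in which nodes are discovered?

Visit peer
peer → auth
auth → leaf
leaf → front
front → ledger
ledger → back
back → mesh
mesh → ingest
mesh → sink
sink → cache
cache → worker
sink → queue
back → mirror

peer, auth, leaf, front, ledger, back, mesh, ingest, sink, cache, worker, queue, mirror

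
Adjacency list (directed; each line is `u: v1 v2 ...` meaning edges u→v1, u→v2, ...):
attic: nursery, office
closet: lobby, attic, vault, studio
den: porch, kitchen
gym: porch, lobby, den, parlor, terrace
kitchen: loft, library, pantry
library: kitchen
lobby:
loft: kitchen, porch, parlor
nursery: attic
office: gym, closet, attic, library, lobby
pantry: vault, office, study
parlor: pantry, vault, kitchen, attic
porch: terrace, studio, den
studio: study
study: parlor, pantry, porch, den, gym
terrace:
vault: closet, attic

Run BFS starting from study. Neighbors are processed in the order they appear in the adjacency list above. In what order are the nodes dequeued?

Visit study; enqueue parlor, pantry, porch, den, gym → queue [parlor, pantry, porch, den, gym]
Visit parlor; enqueue vault, kitchen, attic → queue [pantry, porch, den, gym, vault, kitchen, attic]
Visit pantry; enqueue office → queue [porch, den, gym, vault, kitchen, attic, office]
Visit porch; enqueue terrace, studio → queue [den, gym, vault, kitchen, attic, office, terrace, studio]
Visit den → queue [gym, vault, kitchen, attic, office, terrace, studio]
Visit gym; enqueue lobby → queue [vault, kitchen, attic, office, terrace, studio, lobby]
Visit vault; enqueue closet → queue [kitchen, attic, office, terrace, studio, lobby, closet]
Visit kitchen; enqueue loft, library → queue [attic, office, terrace, studio, lobby, closet, loft, library]
Visit attic; enqueue nursery → queue [office, terrace, studio, lobby, closet, loft, library, nursery]
Visit office → queue [terrace, studio, lobby, closet, loft, library, nursery]
Visit terrace → queue [studio, lobby, closet, loft, library, nursery]
Visit studio → queue [lobby, closet, loft, library, nursery]
Visit lobby → queue [closet, loft, library, nursery]
Visit closet → queue [loft, library, nursery]
Visit loft → queue [library, nursery]
Visit library → queue [nursery]
Visit nursery → queue []

study parlor pantry porch den gym vault kitchen attic office terrace studio lobby closet loft library nursery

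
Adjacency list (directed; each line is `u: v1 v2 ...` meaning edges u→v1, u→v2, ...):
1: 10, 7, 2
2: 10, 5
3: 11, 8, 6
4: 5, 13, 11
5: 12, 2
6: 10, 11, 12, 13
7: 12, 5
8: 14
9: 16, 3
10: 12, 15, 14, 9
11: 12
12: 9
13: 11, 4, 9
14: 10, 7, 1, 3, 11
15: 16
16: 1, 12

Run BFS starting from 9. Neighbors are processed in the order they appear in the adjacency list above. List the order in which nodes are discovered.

9 16 3 1 12 11 8 6 10 7 2 14 13 15 5 4

Visit 9; enqueue 16, 3 → queue [16, 3]
Visit 16; enqueue 1, 12 → queue [3, 1, 12]
Visit 3; enqueue 11, 8, 6 → queue [1, 12, 11, 8, 6]
Visit 1; enqueue 10, 7, 2 → queue [12, 11, 8, 6, 10, 7, 2]
Visit 12 → queue [11, 8, 6, 10, 7, 2]
Visit 11 → queue [8, 6, 10, 7, 2]
Visit 8; enqueue 14 → queue [6, 10, 7, 2, 14]
Visit 6; enqueue 13 → queue [10, 7, 2, 14, 13]
Visit 10; enqueue 15 → queue [7, 2, 14, 13, 15]
Visit 7; enqueue 5 → queue [2, 14, 13, 15, 5]
Visit 2 → queue [14, 13, 15, 5]
Visit 14 → queue [13, 15, 5]
Visit 13; enqueue 4 → queue [15, 5, 4]
Visit 15 → queue [5, 4]
Visit 5 → queue [4]
Visit 4 → queue []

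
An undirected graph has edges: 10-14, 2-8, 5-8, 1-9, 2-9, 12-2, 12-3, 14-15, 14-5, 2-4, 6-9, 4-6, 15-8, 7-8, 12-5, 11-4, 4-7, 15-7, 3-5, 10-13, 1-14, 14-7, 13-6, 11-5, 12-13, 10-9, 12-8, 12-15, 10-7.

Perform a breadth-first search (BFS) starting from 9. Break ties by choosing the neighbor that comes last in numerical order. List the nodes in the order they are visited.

9 10 6 2 1 14 13 7 4 12 8 15 5 11 3

Visit 9; enqueue 10, 6, 2, 1 → queue [10, 6, 2, 1]
Visit 10; enqueue 14, 13, 7 → queue [6, 2, 1, 14, 13, 7]
Visit 6; enqueue 4 → queue [2, 1, 14, 13, 7, 4]
Visit 2; enqueue 12, 8 → queue [1, 14, 13, 7, 4, 12, 8]
Visit 1 → queue [14, 13, 7, 4, 12, 8]
Visit 14; enqueue 15, 5 → queue [13, 7, 4, 12, 8, 15, 5]
Visit 13 → queue [7, 4, 12, 8, 15, 5]
Visit 7 → queue [4, 12, 8, 15, 5]
Visit 4; enqueue 11 → queue [12, 8, 15, 5, 11]
Visit 12; enqueue 3 → queue [8, 15, 5, 11, 3]
Visit 8 → queue [15, 5, 11, 3]
Visit 15 → queue [5, 11, 3]
Visit 5 → queue [11, 3]
Visit 11 → queue [3]
Visit 3 → queue []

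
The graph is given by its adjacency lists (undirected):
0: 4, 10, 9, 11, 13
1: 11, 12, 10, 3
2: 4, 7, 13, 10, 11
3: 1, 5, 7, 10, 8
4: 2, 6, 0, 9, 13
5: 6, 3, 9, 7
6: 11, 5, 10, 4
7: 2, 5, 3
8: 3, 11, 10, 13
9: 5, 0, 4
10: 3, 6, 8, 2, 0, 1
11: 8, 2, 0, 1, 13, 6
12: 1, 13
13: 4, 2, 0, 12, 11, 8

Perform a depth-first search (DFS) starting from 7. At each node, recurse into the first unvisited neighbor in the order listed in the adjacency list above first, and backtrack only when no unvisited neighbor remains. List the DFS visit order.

7, 2, 4, 6, 11, 8, 3, 1, 12, 13, 0, 10, 9, 5

Visit 7
7 → 2
2 → 4
4 → 6
6 → 11
11 → 8
8 → 3
3 → 1
1 → 12
12 → 13
13 → 0
0 → 10
0 → 9
9 → 5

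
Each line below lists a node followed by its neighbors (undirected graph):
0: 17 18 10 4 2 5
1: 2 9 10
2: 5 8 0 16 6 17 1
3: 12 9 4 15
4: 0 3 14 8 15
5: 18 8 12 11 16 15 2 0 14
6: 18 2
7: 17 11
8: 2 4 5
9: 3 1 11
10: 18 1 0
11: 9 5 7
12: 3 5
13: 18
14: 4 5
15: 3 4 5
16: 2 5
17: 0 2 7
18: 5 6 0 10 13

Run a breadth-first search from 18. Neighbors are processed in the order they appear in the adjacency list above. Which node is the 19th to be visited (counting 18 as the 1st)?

Visit 18; enqueue 5, 6, 0, 10, 13 → queue [5, 6, 0, 10, 13]
Visit 5; enqueue 8, 12, 11, 16, 15, 2, 14 → queue [6, 0, 10, 13, 8, 12, 11, 16, 15, 2, 14]
Visit 6 → queue [0, 10, 13, 8, 12, 11, 16, 15, 2, 14]
Visit 0; enqueue 17, 4 → queue [10, 13, 8, 12, 11, 16, 15, 2, 14, 17, 4]
Visit 10; enqueue 1 → queue [13, 8, 12, 11, 16, 15, 2, 14, 17, 4, 1]
Visit 13 → queue [8, 12, 11, 16, 15, 2, 14, 17, 4, 1]
Visit 8 → queue [12, 11, 16, 15, 2, 14, 17, 4, 1]
Visit 12; enqueue 3 → queue [11, 16, 15, 2, 14, 17, 4, 1, 3]
Visit 11; enqueue 9, 7 → queue [16, 15, 2, 14, 17, 4, 1, 3, 9, 7]
Visit 16 → queue [15, 2, 14, 17, 4, 1, 3, 9, 7]
Visit 15 → queue [2, 14, 17, 4, 1, 3, 9, 7]
Visit 2 → queue [14, 17, 4, 1, 3, 9, 7]
Visit 14 → queue [17, 4, 1, 3, 9, 7]
Visit 17 → queue [4, 1, 3, 9, 7]
Visit 4 → queue [1, 3, 9, 7]
Visit 1 → queue [3, 9, 7]
Visit 3 → queue [9, 7]
Visit 9 → queue [7]
Visit 7 → queue []

Visit order: 18, 5, 6, 0, 10, 13, 8, 12, 11, 16, 15, 2, 14, 17, 4, 1, 3, 9, 7

7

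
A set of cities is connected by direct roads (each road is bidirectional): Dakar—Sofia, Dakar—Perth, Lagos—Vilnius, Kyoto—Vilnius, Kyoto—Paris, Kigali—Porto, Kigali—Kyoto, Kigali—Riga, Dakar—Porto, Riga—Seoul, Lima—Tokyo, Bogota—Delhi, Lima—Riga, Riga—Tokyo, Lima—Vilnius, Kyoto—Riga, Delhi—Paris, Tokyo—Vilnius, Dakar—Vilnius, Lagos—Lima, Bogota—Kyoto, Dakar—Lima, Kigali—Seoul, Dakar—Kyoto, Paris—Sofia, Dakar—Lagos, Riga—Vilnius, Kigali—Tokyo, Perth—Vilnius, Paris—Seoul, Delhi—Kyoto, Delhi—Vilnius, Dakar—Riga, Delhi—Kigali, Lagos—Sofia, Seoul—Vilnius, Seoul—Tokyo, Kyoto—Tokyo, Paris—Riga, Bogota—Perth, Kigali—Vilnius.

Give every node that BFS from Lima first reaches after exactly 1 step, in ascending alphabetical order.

Dakar, Lagos, Riga, Tokyo, Vilnius

Level 0: Lima
Level 1: Dakar, Lagos, Riga, Tokyo, Vilnius
Level 2: Delhi, Kigali, Kyoto, Paris, Perth, Porto, Seoul, Sofia
Level 3: Bogota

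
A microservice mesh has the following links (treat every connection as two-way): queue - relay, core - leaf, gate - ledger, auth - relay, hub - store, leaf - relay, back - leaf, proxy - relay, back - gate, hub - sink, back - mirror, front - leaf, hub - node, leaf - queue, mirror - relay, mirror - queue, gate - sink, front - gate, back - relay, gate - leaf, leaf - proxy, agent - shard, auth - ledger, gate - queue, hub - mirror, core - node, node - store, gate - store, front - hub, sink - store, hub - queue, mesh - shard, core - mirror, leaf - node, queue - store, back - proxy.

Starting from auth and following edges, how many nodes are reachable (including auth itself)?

BFS from auth visits: auth, relay, ledger, queue, proxy, mirror, leaf, back, gate, store, hub, core, node, front, sink
Reachable nodes: 15 of 18 total.

15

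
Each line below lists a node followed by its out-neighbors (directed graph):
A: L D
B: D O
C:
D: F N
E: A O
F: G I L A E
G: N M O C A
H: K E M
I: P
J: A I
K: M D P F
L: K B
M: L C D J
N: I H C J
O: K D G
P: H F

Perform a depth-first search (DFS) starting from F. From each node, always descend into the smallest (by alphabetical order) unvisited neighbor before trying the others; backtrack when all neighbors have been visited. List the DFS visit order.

Visit F
F → A
A → D
D → N
N → C
N → H
H → E
E → O
O → G
G → M
M → J
J → I
I → P
M → L
L → B
L → K

F, A, D, N, C, H, E, O, G, M, J, I, P, L, B, K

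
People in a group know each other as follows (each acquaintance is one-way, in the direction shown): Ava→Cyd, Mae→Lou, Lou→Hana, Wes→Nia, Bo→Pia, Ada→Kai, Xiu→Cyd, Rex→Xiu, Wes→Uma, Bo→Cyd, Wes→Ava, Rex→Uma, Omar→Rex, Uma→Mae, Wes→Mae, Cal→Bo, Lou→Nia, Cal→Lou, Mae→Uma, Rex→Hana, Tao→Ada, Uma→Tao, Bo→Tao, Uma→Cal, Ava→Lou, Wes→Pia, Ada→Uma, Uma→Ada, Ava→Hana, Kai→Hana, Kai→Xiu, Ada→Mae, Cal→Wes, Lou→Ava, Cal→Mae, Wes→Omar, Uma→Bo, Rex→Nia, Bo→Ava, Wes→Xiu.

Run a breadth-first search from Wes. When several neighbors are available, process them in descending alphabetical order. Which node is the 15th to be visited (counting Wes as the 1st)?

Visit Wes; enqueue Xiu, Uma, Pia, Omar, Nia, Mae, Ava → queue [Xiu, Uma, Pia, Omar, Nia, Mae, Ava]
Visit Xiu; enqueue Cyd → queue [Uma, Pia, Omar, Nia, Mae, Ava, Cyd]
Visit Uma; enqueue Tao, Cal, Bo, Ada → queue [Pia, Omar, Nia, Mae, Ava, Cyd, Tao, Cal, Bo, Ada]
Visit Pia → queue [Omar, Nia, Mae, Ava, Cyd, Tao, Cal, Bo, Ada]
Visit Omar; enqueue Rex → queue [Nia, Mae, Ava, Cyd, Tao, Cal, Bo, Ada, Rex]
Visit Nia → queue [Mae, Ava, Cyd, Tao, Cal, Bo, Ada, Rex]
Visit Mae; enqueue Lou → queue [Ava, Cyd, Tao, Cal, Bo, Ada, Rex, Lou]
Visit Ava; enqueue Hana → queue [Cyd, Tao, Cal, Bo, Ada, Rex, Lou, Hana]
Visit Cyd → queue [Tao, Cal, Bo, Ada, Rex, Lou, Hana]
Visit Tao → queue [Cal, Bo, Ada, Rex, Lou, Hana]
Visit Cal → queue [Bo, Ada, Rex, Lou, Hana]
Visit Bo → queue [Ada, Rex, Lou, Hana]
Visit Ada; enqueue Kai → queue [Rex, Lou, Hana, Kai]
Visit Rex → queue [Lou, Hana, Kai]
Visit Lou → queue [Hana, Kai]
Visit Hana → queue [Kai]
Visit Kai → queue []

Visit order: Wes, Xiu, Uma, Pia, Omar, Nia, Mae, Ava, Cyd, Tao, Cal, Bo, Ada, Rex, Lou, Hana, Kai

Lou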